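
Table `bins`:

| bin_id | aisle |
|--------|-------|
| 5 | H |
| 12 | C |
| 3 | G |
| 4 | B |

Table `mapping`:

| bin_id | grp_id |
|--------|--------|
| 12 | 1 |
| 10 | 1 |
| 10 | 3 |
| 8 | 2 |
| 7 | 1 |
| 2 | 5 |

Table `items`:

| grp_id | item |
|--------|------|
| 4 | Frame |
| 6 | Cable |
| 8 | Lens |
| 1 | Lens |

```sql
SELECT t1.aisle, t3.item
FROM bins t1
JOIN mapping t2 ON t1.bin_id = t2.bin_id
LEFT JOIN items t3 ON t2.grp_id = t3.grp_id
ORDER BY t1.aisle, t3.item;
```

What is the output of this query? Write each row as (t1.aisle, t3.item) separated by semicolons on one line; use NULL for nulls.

(C, Lens)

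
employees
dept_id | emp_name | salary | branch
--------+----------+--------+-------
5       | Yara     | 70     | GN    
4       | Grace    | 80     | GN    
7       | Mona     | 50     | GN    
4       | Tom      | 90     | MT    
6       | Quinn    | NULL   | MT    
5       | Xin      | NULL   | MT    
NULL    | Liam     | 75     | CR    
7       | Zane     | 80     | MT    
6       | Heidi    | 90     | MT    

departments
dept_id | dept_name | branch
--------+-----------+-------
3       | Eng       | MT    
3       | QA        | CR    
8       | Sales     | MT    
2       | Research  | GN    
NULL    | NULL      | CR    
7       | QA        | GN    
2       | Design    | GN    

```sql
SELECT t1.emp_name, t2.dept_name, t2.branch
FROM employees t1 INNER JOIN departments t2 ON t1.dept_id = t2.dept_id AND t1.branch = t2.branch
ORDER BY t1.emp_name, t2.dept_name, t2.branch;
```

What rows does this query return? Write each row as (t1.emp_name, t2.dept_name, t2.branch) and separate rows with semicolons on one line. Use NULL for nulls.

INNER JOIN keeps only pairs where the ON condition holds.
Matching on t1.dept_id = t2.dept_id AND t1.branch = t2.branch. A NULL in a compared column never satisfies the condition.
- dept_id=5, branch=GN: no matching t2 row, dropped.
- dept_id=4, branch=GN: no matching t2 row, dropped.
- dept_id=7, branch=GN: 1 matching t2 row(s), so 1 row(s) emitted.
- dept_id=4, branch=MT: no matching t2 row, dropped.
- dept_id=6, branch=MT: no matching t2 row, dropped.
- dept_id=5, branch=MT: no matching t2 row, dropped.
- dept_id=NULL, branch=CR: no matching t2 row, dropped.
- dept_id=7, branch=MT: no matching t2 row, dropped.
- dept_id=6, branch=MT: no matching t2 row, dropped.
After projecting and ordering:
t1.emp_name | t2.dept_name | t2.branch
Mona | QA | GN

(Mona, QA, GN)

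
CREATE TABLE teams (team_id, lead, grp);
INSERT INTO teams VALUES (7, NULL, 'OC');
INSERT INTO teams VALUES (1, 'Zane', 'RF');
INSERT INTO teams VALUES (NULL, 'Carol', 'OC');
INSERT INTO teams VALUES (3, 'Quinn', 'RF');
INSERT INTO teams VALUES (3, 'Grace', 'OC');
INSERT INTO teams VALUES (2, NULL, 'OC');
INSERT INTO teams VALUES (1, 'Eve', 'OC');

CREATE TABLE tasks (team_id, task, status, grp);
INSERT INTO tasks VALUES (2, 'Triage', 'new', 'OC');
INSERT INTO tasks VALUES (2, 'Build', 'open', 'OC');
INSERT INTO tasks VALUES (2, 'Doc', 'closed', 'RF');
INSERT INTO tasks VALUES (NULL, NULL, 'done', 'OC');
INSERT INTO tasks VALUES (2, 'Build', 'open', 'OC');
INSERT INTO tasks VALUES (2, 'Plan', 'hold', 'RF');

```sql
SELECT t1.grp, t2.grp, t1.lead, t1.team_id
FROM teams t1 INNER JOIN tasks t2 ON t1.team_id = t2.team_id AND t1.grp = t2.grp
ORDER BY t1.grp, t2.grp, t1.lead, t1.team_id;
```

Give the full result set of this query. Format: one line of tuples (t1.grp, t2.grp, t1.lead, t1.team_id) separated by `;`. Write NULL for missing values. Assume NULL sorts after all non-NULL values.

(OC, OC, NULL, 2); (OC, OC, NULL, 2); (OC, OC, NULL, 2)

INNER JOIN keeps only pairs where the ON condition holds.
Matching on t1.team_id = t2.team_id AND t1.grp = t2.grp. A NULL in a compared column never satisfies the condition.
- team_id=7, grp=OC: no matching t2 row, dropped.
- team_id=1, grp=RF: no matching t2 row, dropped.
- team_id=NULL, grp=OC: no matching t2 row, dropped.
- team_id=3, grp=RF: no matching t2 row, dropped.
- team_id=3, grp=OC: no matching t2 row, dropped.
- team_id=2, grp=OC: 3 matching t2 row(s), so 3 row(s) emitted.
- team_id=1, grp=OC: no matching t2 row, dropped.
After projecting and ordering:
t1.grp | t2.grp | t1.lead | t1.team_id
OC | OC | NULL | 2
OC | OC | NULL | 2
OC | OC | NULL | 2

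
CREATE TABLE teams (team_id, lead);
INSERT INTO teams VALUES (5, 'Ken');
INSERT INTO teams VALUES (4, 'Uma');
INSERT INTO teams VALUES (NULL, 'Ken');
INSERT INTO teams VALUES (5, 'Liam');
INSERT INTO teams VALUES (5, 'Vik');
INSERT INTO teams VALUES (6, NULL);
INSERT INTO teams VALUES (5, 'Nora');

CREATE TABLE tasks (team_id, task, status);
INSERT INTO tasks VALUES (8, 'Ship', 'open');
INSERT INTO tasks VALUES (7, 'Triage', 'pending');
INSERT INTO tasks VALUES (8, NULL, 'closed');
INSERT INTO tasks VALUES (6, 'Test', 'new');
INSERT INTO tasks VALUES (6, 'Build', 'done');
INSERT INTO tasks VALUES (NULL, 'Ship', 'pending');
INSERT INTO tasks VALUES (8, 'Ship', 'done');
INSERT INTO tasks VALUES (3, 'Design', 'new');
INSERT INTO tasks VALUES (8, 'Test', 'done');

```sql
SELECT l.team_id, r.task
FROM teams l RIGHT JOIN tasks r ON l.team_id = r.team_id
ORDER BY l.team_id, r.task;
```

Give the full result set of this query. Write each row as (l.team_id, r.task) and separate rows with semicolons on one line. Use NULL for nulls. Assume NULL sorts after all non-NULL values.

(6, Build); (6, Test); (NULL, Design); (NULL, Ship); (NULL, Ship); (NULL, Ship); (NULL, Test); (NULL, Triage); (NULL, NULL)

RIGHT JOIN keeps every row from `tasks`; unmatched rows get NULL for `teams`'s columns.
Matching on l.team_id = r.team_id. A NULL in a compared column never satisfies the condition.
- team_id=5: no matching r row.
- team_id=4: no matching r row.
- team_id=NULL: no matching r row.
- team_id=5: no matching r row.
- team_id=5: no matching r row.
- team_id=6: 2 matching r row(s), so 2 row(s) emitted.
- team_id=5: no matching r row.
- 7 row(s) from r found no l partner → padded with NULL.
After projecting and ordering:
l.team_id | r.task
6 | Build
6 | Test
NULL | Design
NULL | Ship
NULL | Ship
NULL | Ship
NULL | Test
NULL | Triage
NULL | NULL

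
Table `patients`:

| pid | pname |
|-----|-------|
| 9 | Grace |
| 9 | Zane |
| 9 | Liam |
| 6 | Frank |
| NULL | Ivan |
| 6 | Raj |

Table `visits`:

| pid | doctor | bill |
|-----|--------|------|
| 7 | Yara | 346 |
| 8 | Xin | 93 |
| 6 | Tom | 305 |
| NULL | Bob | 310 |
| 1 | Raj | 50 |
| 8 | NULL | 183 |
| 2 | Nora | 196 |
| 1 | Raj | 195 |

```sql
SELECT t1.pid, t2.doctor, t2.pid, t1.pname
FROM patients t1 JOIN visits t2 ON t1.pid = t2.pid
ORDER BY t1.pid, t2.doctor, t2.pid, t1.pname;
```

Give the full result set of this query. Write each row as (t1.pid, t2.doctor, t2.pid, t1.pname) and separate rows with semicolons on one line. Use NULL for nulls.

(6, Tom, 6, Frank); (6, Tom, 6, Raj)

INNER JOIN keeps only pairs where the ON condition holds.
Matching on t1.pid = t2.pid. A NULL in a compared column never satisfies the condition.
- t1[0] pid=9 → no match; dropped.
- t1[1] pid=9 → no match; dropped.
- t1[2] pid=9 → no match; dropped.
- t1[3] pid=6 → 1 match(es) in t2 → 1 row(s).
- t1[4] pid=NULL → no match; dropped.
- t1[5] pid=6 → 1 match(es) in t2 → 1 row(s).
After projecting and ordering:
t1.pid | t2.doctor | t2.pid | t1.pname
6 | Tom | 6 | Frank
6 | Tom | 6 | Raj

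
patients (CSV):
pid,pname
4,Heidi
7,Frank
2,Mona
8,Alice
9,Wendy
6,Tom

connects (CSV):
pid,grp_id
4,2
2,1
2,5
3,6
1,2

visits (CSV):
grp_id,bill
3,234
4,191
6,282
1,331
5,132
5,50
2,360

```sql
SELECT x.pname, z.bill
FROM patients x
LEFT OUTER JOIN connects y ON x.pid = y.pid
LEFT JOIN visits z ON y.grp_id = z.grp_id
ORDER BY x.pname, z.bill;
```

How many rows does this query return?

Evaluate left to right. First `patients x LEFT JOIN connects y` on pid: 7 row(s).
Then LEFT JOIN `visits z` on grp_id: each of those 7 rows is kept; rows whose y.grp_id has no match in z get NULL for z's columns.
Result: 8 row(s).

8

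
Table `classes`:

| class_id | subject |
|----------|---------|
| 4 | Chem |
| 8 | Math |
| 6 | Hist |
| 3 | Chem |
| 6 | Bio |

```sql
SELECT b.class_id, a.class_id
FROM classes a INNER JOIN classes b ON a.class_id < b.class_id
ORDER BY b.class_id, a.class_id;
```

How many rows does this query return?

9

INNER JOIN keeps only pairs where the ON condition holds.
Matching on a.class_id < b.class_id.
- a (class_id=4) pairs with 3 row(s) of b.
- a (class_id=8) has no partner → excluded.
- a (class_id=6) pairs with 1 row(s) of b.
- a (class_id=3) pairs with 4 row(s) of b.
- a (class_id=6) pairs with 1 row(s) of b.
Total: 9 rows.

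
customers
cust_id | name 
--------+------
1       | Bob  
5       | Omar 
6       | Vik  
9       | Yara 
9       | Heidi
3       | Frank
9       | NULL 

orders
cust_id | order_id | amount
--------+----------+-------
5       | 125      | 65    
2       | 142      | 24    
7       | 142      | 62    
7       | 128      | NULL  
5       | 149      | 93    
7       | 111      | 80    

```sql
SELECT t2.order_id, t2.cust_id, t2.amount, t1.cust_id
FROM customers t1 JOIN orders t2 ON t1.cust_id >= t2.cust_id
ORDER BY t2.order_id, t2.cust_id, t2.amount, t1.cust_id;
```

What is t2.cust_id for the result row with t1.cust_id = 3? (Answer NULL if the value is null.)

INNER JOIN keeps only pairs where the ON condition holds.
Matching on t1.cust_id >= t2.cust_id.
Matched pairs: 25.

2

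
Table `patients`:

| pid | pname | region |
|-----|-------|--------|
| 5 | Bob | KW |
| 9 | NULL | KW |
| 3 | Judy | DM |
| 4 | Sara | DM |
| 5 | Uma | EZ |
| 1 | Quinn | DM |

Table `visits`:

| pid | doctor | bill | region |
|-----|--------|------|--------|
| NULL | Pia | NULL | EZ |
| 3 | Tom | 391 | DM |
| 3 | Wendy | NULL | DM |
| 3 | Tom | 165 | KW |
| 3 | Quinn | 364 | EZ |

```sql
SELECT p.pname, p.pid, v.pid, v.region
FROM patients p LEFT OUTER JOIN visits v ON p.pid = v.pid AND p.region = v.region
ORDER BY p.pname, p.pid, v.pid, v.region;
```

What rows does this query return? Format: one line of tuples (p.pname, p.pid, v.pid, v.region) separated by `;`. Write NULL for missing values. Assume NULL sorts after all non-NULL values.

LEFT JOIN keeps every row from `patients`; unmatched rows get NULL for `visits`'s columns.
Matching on p.pid = v.pid AND p.region = v.region. A NULL in a compared column never satisfies the condition.
Matched pairs: 2; unmatched p rows kept: 5.

(Bob, 5, NULL, NULL); (Judy, 3, 3, DM); (Judy, 3, 3, DM); (Quinn, 1, NULL, NULL); (Sara, 4, NULL, NULL); (Uma, 5, NULL, NULL); (NULL, 9, NULL, NULL)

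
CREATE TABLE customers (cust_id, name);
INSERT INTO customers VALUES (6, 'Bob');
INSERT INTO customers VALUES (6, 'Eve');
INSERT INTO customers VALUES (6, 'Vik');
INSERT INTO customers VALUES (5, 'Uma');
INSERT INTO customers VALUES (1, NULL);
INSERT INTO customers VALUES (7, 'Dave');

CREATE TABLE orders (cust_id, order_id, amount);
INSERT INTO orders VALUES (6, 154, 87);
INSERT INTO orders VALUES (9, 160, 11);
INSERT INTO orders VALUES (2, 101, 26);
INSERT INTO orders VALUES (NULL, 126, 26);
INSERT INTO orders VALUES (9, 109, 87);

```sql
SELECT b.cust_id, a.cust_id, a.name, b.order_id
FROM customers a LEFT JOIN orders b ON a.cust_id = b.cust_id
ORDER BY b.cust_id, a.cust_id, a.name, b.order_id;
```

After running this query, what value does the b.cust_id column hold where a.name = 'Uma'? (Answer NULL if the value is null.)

LEFT JOIN keeps every row from `customers`; unmatched rows get NULL for `orders`'s columns.
Matching on a.cust_id = b.cust_id. A NULL in a compared column never satisfies the condition.
Matched pairs: 3; unmatched a rows kept: 3.

NULL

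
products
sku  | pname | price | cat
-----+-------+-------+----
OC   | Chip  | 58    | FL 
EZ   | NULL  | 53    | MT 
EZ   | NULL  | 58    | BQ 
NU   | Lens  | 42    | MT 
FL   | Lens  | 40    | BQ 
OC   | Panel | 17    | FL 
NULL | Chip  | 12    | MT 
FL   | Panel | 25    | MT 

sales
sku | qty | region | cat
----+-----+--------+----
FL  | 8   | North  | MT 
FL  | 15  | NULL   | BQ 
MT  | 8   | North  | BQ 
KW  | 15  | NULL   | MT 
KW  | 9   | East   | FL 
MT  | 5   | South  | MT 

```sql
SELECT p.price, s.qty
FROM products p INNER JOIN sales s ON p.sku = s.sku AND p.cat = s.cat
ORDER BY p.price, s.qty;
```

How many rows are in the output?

2

INNER JOIN keeps only pairs where the ON condition holds.
Matching on p.sku = s.sku AND p.cat = s.cat. A NULL in a compared column never satisfies the condition.
Matched pairs: 2.
Total: 2 rows.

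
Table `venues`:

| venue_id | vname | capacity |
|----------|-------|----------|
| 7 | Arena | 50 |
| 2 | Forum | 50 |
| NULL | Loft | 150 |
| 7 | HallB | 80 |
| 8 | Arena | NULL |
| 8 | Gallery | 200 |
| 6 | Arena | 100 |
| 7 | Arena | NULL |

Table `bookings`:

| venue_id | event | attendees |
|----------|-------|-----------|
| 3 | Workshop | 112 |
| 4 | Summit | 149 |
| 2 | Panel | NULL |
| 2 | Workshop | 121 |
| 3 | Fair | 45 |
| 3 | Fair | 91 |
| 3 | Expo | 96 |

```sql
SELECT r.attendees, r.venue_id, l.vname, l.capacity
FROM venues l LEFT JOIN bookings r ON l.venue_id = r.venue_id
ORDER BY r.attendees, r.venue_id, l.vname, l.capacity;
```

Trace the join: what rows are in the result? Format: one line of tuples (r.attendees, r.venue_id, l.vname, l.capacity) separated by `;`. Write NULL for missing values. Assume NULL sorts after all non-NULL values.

LEFT JOIN keeps every row from `venues`; unmatched rows get NULL for `bookings`'s columns.
Matching on l.venue_id = r.venue_id. A NULL in a compared column never satisfies the condition.
- l[0] venue_id=7 → no match; kept with NULLs on the r side.
- l[1] venue_id=2 → 2 match(es) in r → 2 row(s).
- l[2] venue_id=NULL → no match; kept with NULLs on the r side.
- l[3] venue_id=7 → no match; kept with NULLs on the r side.
- l[4] venue_id=8 → no match; kept with NULLs on the r side.
- l[5] venue_id=8 → no match; kept with NULLs on the r side.
- l[6] venue_id=6 → no match; kept with NULLs on the r side.
- l[7] venue_id=7 → no match; kept with NULLs on the r side.
After projecting and ordering:
r.attendees | r.venue_id | l.vname | l.capacity
121 | 2 | Forum | 50
NULL | 2 | Forum | 50
NULL | NULL | Arena | 50
NULL | NULL | Arena | 100
NULL | NULL | Arena | NULL
NULL | NULL | Arena | NULL
NULL | NULL | Gallery | 200
NULL | NULL | HallB | 80
NULL | NULL | Loft | 150

(121, 2, Forum, 50); (NULL, 2, Forum, 50); (NULL, NULL, Arena, 50); (NULL, NULL, Arena, 100); (NULL, NULL, Arena, NULL); (NULL, NULL, Arena, NULL); (NULL, NULL, Gallery, 200); (NULL, NULL, HallB, 80); (NULL, NULL, Loft, 150)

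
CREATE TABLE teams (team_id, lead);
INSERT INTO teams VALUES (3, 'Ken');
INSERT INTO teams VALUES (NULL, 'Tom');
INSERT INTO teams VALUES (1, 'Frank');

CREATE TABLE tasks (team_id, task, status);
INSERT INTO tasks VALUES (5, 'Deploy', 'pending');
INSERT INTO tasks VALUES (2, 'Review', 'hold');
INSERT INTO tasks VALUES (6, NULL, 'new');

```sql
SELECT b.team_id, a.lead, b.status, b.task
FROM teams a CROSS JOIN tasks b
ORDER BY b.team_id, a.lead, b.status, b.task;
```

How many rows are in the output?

CROSS JOIN pairs every row of `teams` with every row of `tasks`: 3 × 3 = 9 rows.

9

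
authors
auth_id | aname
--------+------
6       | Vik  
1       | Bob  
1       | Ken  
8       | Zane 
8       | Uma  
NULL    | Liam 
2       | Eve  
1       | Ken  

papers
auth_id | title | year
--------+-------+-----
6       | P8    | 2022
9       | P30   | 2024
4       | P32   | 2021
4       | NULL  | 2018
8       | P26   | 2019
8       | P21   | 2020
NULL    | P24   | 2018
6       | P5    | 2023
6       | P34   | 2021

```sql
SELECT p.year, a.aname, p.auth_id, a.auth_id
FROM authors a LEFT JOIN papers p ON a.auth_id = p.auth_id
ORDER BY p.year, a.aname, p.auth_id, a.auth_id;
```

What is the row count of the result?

LEFT JOIN keeps every row from `authors`; unmatched rows get NULL for `papers`'s columns.
Matching on a.auth_id = p.auth_id. A NULL in a compared column never satisfies the condition.
- auth_id=6: 3 matching p row(s), so 3 row(s) emitted.
- auth_id=1: no p row matches, row kept with p columns NULL.
- auth_id=1: no p row matches, row kept with p columns NULL.
- auth_id=8: 2 matching p row(s), so 2 row(s) emitted.
- auth_id=8: 2 matching p row(s), so 2 row(s) emitted.
- auth_id=NULL: no p row matches, row kept with p columns NULL.
- auth_id=2: no p row matches, row kept with p columns NULL.
- auth_id=1: no p row matches, row kept with p columns NULL.
Total: 7 matched + 5 padded = 12 rows.

12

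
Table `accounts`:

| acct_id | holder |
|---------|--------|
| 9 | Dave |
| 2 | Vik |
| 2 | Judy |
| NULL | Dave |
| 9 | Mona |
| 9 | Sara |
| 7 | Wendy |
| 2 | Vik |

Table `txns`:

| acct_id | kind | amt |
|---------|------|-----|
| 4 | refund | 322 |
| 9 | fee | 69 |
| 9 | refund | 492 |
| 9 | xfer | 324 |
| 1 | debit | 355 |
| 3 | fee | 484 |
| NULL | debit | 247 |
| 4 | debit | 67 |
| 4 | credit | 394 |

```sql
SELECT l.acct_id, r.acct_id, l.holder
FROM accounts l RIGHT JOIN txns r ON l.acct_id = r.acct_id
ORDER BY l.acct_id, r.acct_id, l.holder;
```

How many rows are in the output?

15

RIGHT JOIN keeps every row from `txns`; unmatched rows get NULL for `accounts`'s columns.
Matching on l.acct_id = r.acct_id. A NULL in a compared column never satisfies the condition.
Matched pairs: 9; unmatched r rows kept: 6.
Total: 9 matched + 6 padded = 15 rows.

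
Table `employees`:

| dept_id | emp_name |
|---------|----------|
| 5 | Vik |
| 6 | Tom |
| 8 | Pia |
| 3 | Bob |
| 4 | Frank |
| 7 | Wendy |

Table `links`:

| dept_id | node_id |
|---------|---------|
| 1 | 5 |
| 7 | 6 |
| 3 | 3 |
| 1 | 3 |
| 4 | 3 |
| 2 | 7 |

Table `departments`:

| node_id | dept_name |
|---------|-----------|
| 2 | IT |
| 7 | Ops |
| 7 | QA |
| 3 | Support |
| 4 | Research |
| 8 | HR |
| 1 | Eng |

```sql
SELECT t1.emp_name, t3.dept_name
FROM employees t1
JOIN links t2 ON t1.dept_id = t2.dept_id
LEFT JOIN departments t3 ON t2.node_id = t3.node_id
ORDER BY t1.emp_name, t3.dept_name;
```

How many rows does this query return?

Evaluate left to right. First `employees t1 INNER JOIN links t2` on dept_id: 3 row(s).
Then LEFT JOIN `departments t3` on node_id: each of those 3 rows is kept; rows whose t2.node_id has no match in t3 get NULL for t3's columns.
Result: 3 row(s).

3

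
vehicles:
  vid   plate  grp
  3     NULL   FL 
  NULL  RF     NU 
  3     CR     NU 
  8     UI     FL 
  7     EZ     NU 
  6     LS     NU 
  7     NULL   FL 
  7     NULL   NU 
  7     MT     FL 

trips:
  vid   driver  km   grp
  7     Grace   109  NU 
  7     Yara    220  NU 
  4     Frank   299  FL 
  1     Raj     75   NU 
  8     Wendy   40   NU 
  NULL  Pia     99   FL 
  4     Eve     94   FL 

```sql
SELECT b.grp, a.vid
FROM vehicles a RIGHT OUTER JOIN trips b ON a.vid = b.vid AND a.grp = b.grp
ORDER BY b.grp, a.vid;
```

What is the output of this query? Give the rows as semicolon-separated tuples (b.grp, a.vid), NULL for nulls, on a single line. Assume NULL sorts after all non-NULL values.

(FL, NULL); (FL, NULL); (FL, NULL); (NU, 7); (NU, 7); (NU, 7); (NU, 7); (NU, NULL); (NU, NULL)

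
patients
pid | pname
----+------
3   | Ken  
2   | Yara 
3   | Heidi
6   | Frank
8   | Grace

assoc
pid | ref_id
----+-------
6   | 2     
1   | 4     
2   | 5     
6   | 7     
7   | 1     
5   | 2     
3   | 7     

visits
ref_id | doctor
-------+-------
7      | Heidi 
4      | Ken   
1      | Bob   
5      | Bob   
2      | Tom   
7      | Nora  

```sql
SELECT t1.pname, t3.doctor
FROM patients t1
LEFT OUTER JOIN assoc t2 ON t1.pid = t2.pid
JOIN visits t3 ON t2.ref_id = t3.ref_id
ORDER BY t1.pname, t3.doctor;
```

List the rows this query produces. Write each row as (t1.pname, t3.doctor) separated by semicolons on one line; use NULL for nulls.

Evaluate left to right. First `patients t1 LEFT JOIN assoc t2` on pid: 6 row(s).
Then INNER JOIN `visits t3` on ref_id: keep only rows whose t2.ref_id appears in t3.

(Frank, Heidi); (Frank, Nora); (Frank, Tom); (Heidi, Heidi); (Heidi, Nora); (Ken, Heidi); (Ken, Nora); (Yara, Bob)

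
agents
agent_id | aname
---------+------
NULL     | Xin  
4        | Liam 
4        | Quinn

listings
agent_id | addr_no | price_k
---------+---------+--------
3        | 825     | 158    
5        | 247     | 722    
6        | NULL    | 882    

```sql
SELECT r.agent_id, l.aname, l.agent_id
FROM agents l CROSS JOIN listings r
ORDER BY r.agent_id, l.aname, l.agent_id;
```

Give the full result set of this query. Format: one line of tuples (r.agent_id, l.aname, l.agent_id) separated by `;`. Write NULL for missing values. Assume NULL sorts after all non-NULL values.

(3, Liam, 4); (3, Quinn, 4); (3, Xin, NULL); (5, Liam, 4); (5, Quinn, 4); (5, Xin, NULL); (6, Liam, 4); (6, Quinn, 4); (6, Xin, NULL)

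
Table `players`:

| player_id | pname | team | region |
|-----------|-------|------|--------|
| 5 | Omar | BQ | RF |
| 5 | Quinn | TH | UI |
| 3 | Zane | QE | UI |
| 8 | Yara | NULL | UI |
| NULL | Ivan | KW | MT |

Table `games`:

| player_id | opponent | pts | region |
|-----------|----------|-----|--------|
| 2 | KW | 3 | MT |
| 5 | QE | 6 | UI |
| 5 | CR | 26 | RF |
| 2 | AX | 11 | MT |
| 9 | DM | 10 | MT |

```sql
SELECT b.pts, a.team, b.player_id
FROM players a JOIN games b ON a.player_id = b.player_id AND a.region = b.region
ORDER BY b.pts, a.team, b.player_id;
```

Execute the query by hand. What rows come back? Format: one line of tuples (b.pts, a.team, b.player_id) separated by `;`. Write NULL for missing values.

(6, TH, 5); (26, BQ, 5)

INNER JOIN keeps only pairs where the ON condition holds.
Matching on a.player_id = b.player_id AND a.region = b.region. A NULL in a compared column never satisfies the condition.
Matched pairs: 2.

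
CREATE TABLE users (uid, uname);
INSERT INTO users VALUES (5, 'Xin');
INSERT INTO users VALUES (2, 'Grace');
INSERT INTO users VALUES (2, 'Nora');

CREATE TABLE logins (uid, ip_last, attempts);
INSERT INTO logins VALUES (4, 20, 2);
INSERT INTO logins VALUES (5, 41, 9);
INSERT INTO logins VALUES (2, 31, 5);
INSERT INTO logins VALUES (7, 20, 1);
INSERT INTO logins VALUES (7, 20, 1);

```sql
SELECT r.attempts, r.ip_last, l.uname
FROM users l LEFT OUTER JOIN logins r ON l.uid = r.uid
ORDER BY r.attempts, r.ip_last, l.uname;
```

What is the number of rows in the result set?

3

LEFT JOIN keeps every row from `users`; unmatched rows get NULL for `logins`'s columns.
Matching on l.uid = r.uid.
- l row (uid=5): matches 1 r row(s) → 1 output row(s).
- l row (uid=2): matches 1 r row(s) → 1 output row(s).
- l row (uid=2): matches 1 r row(s) → 1 output row(s).
Total: 3 rows.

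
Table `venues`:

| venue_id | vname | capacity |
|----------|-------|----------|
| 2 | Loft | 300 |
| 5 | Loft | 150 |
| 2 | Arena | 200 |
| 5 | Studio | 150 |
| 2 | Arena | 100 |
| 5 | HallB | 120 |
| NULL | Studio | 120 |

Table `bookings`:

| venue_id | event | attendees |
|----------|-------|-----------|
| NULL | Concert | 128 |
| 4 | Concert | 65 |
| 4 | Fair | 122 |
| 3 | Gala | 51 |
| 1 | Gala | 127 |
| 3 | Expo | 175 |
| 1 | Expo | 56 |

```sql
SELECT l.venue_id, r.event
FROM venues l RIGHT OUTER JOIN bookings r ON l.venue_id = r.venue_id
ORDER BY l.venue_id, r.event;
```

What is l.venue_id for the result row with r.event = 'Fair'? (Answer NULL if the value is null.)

NULL

RIGHT JOIN keeps every row from `bookings`; unmatched rows get NULL for `venues`'s columns.
Matching on l.venue_id = r.venue_id. A NULL in a compared column never satisfies the condition.
- l (venue_id=2) has no partner in r.
- l (venue_id=5) has no partner in r.
- l (venue_id=2) has no partner in r.
- l (venue_id=5) has no partner in r.
- l (venue_id=2) has no partner in r.
- l (venue_id=5) has no partner in r.
- l (venue_id=NULL) has no partner in r.
- 7 row(s) from r found no l partner → padded with NULL.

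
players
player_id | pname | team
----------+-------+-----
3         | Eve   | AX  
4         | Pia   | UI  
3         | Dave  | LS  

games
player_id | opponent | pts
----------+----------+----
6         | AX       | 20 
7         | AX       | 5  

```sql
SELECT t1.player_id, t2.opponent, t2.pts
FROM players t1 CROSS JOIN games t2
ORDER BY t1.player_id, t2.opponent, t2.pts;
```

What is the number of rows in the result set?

6

CROSS JOIN pairs every row of `players` with every row of `games`: 3 × 2 = 6 rows.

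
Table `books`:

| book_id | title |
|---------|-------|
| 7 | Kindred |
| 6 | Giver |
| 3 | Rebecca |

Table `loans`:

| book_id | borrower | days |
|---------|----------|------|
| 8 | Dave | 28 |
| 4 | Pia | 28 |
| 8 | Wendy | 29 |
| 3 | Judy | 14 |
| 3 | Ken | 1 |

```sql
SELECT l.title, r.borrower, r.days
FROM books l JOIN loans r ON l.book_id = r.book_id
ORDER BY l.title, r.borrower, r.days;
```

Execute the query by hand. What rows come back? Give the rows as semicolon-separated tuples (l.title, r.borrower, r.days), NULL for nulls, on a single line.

INNER JOIN keeps only pairs where the ON condition holds.
Matching on l.book_id = r.book_id.
Matched pairs: 2.

(Rebecca, Judy, 14); (Rebecca, Ken, 1)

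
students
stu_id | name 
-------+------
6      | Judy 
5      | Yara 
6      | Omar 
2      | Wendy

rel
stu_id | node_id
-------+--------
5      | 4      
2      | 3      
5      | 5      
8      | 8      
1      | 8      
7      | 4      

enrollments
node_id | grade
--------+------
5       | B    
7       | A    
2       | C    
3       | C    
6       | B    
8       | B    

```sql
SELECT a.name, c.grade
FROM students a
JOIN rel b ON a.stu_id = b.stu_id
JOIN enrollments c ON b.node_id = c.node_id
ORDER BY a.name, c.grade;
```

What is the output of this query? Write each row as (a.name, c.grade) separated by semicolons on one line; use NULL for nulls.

(Wendy, C); (Yara, B)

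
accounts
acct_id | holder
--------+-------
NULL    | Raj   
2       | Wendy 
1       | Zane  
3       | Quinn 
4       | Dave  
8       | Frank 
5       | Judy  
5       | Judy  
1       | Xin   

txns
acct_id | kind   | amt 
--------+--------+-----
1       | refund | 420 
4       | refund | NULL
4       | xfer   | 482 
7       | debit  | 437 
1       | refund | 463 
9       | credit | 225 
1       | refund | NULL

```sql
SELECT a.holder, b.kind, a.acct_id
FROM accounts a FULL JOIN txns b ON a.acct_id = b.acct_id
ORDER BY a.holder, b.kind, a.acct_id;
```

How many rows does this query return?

16

FULL OUTER JOIN keeps every row from both sides; unmatched rows get NULL for the other side's columns.
Matching on a.acct_id = b.acct_id. A NULL in a compared column never satisfies the condition.
- a[0] acct_id=NULL → no match; kept with NULLs on the b side.
- a[1] acct_id=2 → no match; kept with NULLs on the b side.
- a[2] acct_id=1 → 3 match(es) in b → 3 row(s).
- a[3] acct_id=3 → no match; kept with NULLs on the b side.
- a[4] acct_id=4 → 2 match(es) in b → 2 row(s).
- a[5] acct_id=8 → no match; kept with NULLs on the b side.
- a[6] acct_id=5 → no match; kept with NULLs on the b side.
- a[7] acct_id=5 → no match; kept with NULLs on the b side.
- a[8] acct_id=1 → 3 match(es) in b → 3 row(s).
- plus 2 unmatched b row(s), each kept with NULL a columns.
Total: 8 matched + 8 padded = 16 rows.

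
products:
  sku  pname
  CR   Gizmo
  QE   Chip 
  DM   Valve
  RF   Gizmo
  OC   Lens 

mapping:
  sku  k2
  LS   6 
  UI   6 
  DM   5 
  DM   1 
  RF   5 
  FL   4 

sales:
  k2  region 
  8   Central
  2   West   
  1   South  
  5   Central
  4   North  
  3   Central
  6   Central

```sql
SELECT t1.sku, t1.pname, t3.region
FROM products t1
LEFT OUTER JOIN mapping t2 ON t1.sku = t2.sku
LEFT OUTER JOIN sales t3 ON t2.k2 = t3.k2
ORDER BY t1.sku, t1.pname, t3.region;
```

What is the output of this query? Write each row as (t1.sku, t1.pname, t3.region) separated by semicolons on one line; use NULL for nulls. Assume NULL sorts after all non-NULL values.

(CR, Gizmo, NULL); (DM, Valve, Central); (DM, Valve, South); (OC, Lens, NULL); (QE, Chip, NULL); (RF, Gizmo, Central)

Joins associate left-to-right: products LEFT JOIN mapping on sku gives 6 intermediate row(s).
Then LEFT JOIN `sales t3` on k2: each of those 6 rows is kept; rows whose t2.k2 has no match in t3 get NULL for t3's columns.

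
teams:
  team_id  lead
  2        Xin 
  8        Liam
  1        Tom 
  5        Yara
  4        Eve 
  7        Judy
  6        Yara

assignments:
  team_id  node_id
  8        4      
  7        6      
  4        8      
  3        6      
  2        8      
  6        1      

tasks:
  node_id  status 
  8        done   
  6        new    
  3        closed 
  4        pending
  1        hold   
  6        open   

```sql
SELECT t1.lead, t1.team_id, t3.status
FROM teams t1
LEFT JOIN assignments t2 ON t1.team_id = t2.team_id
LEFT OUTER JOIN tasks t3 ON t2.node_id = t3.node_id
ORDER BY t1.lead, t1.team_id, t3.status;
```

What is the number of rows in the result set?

8

Step 1 — t1 LEFT JOIN t2 on team_id → 7 row(s).
Then LEFT JOIN `tasks t3` on node_id: each of those 7 rows is kept; rows whose t2.node_id has no match in t3 get NULL for t3's columns.
Result: 8 row(s).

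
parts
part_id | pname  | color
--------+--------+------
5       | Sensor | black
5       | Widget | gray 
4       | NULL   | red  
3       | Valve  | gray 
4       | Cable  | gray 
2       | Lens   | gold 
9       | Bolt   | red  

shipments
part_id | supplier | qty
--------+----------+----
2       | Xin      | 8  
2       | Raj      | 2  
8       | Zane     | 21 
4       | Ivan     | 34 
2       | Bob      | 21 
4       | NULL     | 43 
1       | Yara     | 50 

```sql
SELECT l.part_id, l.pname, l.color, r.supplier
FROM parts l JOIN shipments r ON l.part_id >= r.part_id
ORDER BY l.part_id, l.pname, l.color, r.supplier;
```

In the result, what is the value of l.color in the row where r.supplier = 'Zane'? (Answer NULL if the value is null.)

INNER JOIN keeps only pairs where the ON condition holds.
Matching on l.part_id >= r.part_id.
- part_id=5: 6 matching r row(s), so 6 row(s) emitted.
- part_id=5: 6 matching r row(s), so 6 row(s) emitted.
- part_id=4: 6 matching r row(s), so 6 row(s) emitted.
- part_id=3: 4 matching r row(s), so 4 row(s) emitted.
- part_id=4: 6 matching r row(s), so 6 row(s) emitted.
- part_id=2: 4 matching r row(s), so 4 row(s) emitted.
- part_id=9: 7 matching r row(s), so 7 row(s) emitted.

red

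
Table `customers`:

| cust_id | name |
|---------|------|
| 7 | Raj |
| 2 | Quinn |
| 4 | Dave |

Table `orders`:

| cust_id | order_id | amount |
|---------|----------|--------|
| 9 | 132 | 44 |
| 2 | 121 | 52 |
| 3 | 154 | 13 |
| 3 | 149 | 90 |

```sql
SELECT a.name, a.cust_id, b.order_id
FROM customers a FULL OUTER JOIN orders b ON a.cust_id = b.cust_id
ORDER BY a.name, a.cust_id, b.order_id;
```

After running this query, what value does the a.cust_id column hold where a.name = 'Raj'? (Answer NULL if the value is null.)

FULL OUTER JOIN keeps every row from both sides; unmatched rows get NULL for the other side's columns.
Matching on a.cust_id = b.cust_id.
- a (cust_id=7) has no partner → padded with NULL.
- a (cust_id=2) pairs with 1 row(s) of b.
- a (cust_id=4) has no partner → padded with NULL.
- 3 row(s) from b found no a partner → padded with NULL.

7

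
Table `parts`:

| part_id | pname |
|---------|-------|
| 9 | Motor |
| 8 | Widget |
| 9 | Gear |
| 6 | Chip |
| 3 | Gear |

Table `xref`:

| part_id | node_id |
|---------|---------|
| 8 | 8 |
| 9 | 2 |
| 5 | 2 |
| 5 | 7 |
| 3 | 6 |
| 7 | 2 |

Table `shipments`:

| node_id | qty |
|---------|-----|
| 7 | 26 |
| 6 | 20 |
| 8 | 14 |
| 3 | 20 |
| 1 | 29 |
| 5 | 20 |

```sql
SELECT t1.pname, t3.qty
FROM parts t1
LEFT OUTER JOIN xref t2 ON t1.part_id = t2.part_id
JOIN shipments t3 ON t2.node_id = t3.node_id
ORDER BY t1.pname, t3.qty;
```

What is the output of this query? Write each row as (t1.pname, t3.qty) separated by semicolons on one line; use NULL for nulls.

(Gear, 20); (Widget, 14)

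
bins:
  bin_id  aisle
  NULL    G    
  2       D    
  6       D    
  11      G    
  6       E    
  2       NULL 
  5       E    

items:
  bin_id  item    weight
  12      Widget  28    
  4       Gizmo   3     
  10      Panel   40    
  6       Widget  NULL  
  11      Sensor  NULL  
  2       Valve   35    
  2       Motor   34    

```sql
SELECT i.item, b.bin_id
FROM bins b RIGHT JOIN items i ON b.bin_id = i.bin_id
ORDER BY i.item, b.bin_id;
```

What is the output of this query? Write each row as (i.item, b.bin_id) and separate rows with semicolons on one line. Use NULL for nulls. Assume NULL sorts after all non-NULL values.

(Gizmo, NULL); (Motor, 2); (Motor, 2); (Panel, NULL); (Sensor, 11); (Valve, 2); (Valve, 2); (Widget, 6); (Widget, 6); (Widget, NULL)

RIGHT JOIN keeps every row from `items`; unmatched rows get NULL for `bins`'s columns.
Matching on b.bin_id = i.bin_id. A NULL in a compared column never satisfies the condition.
Matched pairs: 7; unmatched i rows kept: 3.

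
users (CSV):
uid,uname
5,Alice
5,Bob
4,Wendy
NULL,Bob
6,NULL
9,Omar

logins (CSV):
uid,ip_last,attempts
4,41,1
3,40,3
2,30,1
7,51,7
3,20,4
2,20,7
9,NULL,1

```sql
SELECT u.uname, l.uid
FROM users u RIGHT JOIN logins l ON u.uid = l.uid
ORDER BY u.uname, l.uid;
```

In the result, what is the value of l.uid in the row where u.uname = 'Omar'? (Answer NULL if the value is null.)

RIGHT JOIN keeps every row from `logins`; unmatched rows get NULL for `users`'s columns.
Matching on u.uid = l.uid. A NULL in a compared column never satisfies the condition.
- u (uid=5) has no partner in l.
- u (uid=5) has no partner in l.
- u (uid=4) pairs with 1 row(s) of l.
- u (uid=NULL) has no partner in l.
- u (uid=6) has no partner in l.
- u (uid=9) pairs with 1 row(s) of l.
- plus 5 unmatched l row(s), each kept with NULL u columns.

9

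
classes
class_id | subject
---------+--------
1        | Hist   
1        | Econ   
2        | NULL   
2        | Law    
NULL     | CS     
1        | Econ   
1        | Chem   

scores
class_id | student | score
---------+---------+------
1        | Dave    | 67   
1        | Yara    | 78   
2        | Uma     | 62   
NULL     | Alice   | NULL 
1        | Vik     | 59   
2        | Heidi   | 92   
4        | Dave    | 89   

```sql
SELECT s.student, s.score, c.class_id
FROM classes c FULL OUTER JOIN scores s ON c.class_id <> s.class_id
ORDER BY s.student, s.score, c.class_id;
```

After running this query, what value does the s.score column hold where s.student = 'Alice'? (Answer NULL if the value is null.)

FULL OUTER JOIN keeps every row from both sides; unmatched rows get NULL for the other side's columns.
Matching on c.class_id <> s.class_id. A NULL in a compared column never satisfies the condition.
Matched pairs: 20; unmatched c rows kept: 1; unmatched s rows kept: 1.

NULL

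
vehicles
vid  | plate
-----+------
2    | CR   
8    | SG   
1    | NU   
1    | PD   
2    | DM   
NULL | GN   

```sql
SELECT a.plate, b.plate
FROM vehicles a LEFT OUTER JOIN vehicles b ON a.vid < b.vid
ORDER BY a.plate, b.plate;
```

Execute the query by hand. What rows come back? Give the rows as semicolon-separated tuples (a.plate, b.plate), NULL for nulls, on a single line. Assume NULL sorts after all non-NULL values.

(CR, SG); (DM, SG); (GN, NULL); (NU, CR); (NU, DM); (NU, SG); (PD, CR); (PD, DM); (PD, SG); (SG, NULL)

LEFT JOIN keeps every row from `vehicles a`; unmatched rows get NULL for `vehicles b`'s columns.
Matching on a.vid < b.vid. A NULL in a compared column never satisfies the condition.
Matched pairs: 8; unmatched a rows kept: 2.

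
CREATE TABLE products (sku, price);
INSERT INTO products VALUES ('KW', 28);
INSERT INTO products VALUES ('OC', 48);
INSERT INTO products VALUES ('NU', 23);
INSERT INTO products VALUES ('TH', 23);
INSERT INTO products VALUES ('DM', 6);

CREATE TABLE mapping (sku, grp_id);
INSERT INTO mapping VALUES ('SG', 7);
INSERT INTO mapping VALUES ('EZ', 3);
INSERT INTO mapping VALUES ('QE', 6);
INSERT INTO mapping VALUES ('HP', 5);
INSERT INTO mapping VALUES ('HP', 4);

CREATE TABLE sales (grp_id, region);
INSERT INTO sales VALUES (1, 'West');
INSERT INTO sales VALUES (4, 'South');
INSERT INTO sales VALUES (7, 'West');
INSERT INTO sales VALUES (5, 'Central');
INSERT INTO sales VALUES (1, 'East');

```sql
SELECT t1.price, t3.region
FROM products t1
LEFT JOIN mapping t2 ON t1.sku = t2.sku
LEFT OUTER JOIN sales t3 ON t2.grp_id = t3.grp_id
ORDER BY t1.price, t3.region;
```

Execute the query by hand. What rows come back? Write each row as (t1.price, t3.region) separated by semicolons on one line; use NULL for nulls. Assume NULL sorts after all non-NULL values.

Step 1 — t1 LEFT JOIN t2 on sku → 5 row(s).
Then LEFT JOIN `sales t3` on grp_id: each of those 5 rows is kept; rows whose t2.grp_id has no match in t3 get NULL for t3's columns.

(6, NULL); (23, NULL); (23, NULL); (28, NULL); (48, NULL)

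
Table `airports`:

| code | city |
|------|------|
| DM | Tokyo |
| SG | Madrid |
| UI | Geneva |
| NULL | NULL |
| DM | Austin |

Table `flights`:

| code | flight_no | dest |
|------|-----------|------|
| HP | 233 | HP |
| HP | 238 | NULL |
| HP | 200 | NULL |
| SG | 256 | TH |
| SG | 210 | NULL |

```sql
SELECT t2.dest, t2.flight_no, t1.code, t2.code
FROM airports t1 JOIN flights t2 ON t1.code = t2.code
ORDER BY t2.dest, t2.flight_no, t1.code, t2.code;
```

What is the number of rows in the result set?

2

INNER JOIN keeps only pairs where the ON condition holds.
Matching on t1.code = t2.code. A NULL in a compared column never satisfies the condition.
Matched pairs: 2.
Total: 2 rows.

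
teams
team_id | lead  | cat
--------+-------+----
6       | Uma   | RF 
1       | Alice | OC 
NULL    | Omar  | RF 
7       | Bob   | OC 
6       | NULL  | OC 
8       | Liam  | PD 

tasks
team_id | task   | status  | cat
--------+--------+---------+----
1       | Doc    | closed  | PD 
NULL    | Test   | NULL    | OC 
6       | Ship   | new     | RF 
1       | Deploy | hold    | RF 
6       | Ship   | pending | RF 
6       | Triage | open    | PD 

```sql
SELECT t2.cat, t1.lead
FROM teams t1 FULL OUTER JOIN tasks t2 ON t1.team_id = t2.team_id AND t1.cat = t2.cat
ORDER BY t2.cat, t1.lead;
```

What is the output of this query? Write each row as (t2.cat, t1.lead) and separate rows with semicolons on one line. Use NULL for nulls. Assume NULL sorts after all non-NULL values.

FULL OUTER JOIN keeps every row from both sides; unmatched rows get NULL for the other side's columns.
Matching on t1.team_id = t2.team_id AND t1.cat = t2.cat. A NULL in a compared column never satisfies the condition.
- t1 row (team_id=6, cat=RF): matches 2 t2 row(s) → 2 output row(s).
- t1 row (team_id=1, cat=OC): no match → kept, t2 columns NULL.
- t1 row (team_id=NULL, cat=RF): no match → kept, t2 columns NULL.
- t1 row (team_id=7, cat=OC): no match → kept, t2 columns NULL.
- t1 row (team_id=6, cat=OC): no match → kept, t2 columns NULL.
- t1 row (team_id=8, cat=PD): no match → kept, t2 columns NULL.
- plus 4 unmatched t2 row(s), each kept with NULL t1 columns.

(OC, NULL); (PD, NULL); (PD, NULL); (RF, Uma); (RF, Uma); (RF, NULL); (NULL, Alice); (NULL, Bob); (NULL, Liam); (NULL, Omar); (NULL, NULL)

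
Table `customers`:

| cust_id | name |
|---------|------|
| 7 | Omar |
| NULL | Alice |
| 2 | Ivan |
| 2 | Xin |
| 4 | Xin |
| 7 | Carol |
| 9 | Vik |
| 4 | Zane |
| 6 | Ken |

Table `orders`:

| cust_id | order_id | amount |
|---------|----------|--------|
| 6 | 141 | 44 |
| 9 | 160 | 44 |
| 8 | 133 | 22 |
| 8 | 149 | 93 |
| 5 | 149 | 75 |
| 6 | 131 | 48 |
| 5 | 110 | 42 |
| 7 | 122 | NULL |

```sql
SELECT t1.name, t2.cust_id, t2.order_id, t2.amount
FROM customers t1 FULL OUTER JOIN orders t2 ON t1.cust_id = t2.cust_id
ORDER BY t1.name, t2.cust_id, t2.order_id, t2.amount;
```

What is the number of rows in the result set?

FULL OUTER JOIN keeps every row from both sides; unmatched rows get NULL for the other side's columns.
Matching on t1.cust_id = t2.cust_id. A NULL in a compared column never satisfies the condition.
- cust_id=7: 1 matching t2 row(s), so 1 row(s) emitted.
- cust_id=NULL: no t2 row matches, row kept with t2 columns NULL.
- cust_id=2: no t2 row matches, row kept with t2 columns NULL.
- cust_id=2: no t2 row matches, row kept with t2 columns NULL.
- cust_id=4: no t2 row matches, row kept with t2 columns NULL.
- cust_id=7: 1 matching t2 row(s), so 1 row(s) emitted.
- cust_id=9: 1 matching t2 row(s), so 1 row(s) emitted.
- cust_id=4: no t2 row matches, row kept with t2 columns NULL.
- cust_id=6: 2 matching t2 row(s), so 2 row(s) emitted.
- 4 t2 row(s) had no t1 match → kept, t1 columns NULL.
Total: 5 matched + 9 padded = 14 rows.

14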